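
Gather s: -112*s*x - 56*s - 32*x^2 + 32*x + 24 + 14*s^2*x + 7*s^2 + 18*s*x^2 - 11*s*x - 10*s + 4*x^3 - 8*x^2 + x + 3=s^2*(14*x + 7) + s*(18*x^2 - 123*x - 66) + 4*x^3 - 40*x^2 + 33*x + 27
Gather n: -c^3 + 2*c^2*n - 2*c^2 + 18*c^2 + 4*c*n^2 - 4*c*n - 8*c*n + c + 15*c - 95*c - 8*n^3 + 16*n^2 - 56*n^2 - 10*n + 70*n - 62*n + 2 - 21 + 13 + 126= -c^3 + 16*c^2 - 79*c - 8*n^3 + n^2*(4*c - 40) + n*(2*c^2 - 12*c - 2) + 120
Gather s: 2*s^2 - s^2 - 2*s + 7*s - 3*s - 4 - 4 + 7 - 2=s^2 + 2*s - 3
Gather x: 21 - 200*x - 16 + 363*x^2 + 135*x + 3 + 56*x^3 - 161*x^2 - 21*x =56*x^3 + 202*x^2 - 86*x + 8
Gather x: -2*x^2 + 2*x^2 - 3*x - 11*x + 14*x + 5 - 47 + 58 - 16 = 0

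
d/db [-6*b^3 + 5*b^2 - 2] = 2*b*(5 - 9*b)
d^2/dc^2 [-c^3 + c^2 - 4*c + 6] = 2 - 6*c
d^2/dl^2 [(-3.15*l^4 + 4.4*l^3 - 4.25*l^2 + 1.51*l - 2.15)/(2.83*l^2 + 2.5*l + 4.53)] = (-50.45607*l^6 - 133.7175*l^5 - 360.42111*l^4 - 544.270742*l^3 - 253.11738*l^2 + 334.335966*l - 180.37858)/(22.665187*l^6 + 60.06675*l^5 + 161.903451*l^4 + 207.9235*l^3 + 259.159941*l^2 + 153.90675*l + 92.959677)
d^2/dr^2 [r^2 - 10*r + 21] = 2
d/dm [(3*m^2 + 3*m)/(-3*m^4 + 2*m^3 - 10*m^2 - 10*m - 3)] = 3*(6*m^5 + 7*m^4 - 4*m^3 - 6*m - 3)/(9*m^8 - 12*m^7 + 64*m^6 + 20*m^5 + 78*m^4 + 188*m^3 + 160*m^2 + 60*m + 9)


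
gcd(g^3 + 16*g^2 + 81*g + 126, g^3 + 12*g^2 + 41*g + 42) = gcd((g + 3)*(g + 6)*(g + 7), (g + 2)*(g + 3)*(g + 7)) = g^2 + 10*g + 21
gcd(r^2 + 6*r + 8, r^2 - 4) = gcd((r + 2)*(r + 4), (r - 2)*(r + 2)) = r + 2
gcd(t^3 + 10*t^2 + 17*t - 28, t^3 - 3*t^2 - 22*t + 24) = t^2 + 3*t - 4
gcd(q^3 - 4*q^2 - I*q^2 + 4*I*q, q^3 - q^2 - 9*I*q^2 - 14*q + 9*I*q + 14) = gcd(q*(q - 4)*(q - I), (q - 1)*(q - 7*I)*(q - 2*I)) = 1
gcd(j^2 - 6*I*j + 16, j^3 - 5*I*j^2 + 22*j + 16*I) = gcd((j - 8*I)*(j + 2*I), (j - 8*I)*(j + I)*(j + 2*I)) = j^2 - 6*I*j + 16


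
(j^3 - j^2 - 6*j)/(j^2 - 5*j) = (j^2 - j - 6)/(j - 5)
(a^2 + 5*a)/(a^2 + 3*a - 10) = a/(a - 2)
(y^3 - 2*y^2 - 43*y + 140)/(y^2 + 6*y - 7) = (y^2 - 9*y + 20)/(y - 1)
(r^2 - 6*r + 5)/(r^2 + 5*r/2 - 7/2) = 2*(r - 5)/(2*r + 7)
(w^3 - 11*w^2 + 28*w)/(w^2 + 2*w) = (w^2 - 11*w + 28)/(w + 2)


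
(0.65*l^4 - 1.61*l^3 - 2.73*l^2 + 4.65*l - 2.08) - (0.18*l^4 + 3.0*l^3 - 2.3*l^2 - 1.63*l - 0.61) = 0.47*l^4 - 4.61*l^3 - 0.43*l^2 + 6.28*l - 1.47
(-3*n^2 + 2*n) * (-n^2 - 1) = 3*n^4 - 2*n^3 + 3*n^2 - 2*n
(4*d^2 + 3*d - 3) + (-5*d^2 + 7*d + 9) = -d^2 + 10*d + 6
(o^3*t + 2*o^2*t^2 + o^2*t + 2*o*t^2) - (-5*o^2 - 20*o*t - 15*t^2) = o^3*t + 2*o^2*t^2 + o^2*t + 5*o^2 + 2*o*t^2 + 20*o*t + 15*t^2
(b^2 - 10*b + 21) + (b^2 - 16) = 2*b^2 - 10*b + 5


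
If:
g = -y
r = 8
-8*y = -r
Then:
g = -1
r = 8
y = 1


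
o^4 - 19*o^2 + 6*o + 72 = (o - 3)^2*(o + 2)*(o + 4)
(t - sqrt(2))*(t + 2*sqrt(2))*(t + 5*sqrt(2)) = t^3 + 6*sqrt(2)*t^2 + 6*t - 20*sqrt(2)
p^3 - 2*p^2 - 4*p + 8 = (p - 2)^2*(p + 2)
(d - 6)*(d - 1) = d^2 - 7*d + 6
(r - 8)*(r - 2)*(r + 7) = r^3 - 3*r^2 - 54*r + 112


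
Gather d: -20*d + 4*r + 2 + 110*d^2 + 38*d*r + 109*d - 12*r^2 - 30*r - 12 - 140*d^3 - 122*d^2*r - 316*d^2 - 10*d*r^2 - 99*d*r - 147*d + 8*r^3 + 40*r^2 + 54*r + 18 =-140*d^3 + d^2*(-122*r - 206) + d*(-10*r^2 - 61*r - 58) + 8*r^3 + 28*r^2 + 28*r + 8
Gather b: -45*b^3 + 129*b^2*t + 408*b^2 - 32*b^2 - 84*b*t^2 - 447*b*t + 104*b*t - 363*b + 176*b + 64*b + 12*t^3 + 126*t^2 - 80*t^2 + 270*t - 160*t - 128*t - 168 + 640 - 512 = -45*b^3 + b^2*(129*t + 376) + b*(-84*t^2 - 343*t - 123) + 12*t^3 + 46*t^2 - 18*t - 40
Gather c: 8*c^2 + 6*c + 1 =8*c^2 + 6*c + 1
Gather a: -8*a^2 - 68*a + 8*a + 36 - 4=-8*a^2 - 60*a + 32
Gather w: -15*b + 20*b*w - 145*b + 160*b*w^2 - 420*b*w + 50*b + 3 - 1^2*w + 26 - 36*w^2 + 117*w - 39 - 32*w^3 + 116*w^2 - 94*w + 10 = -110*b - 32*w^3 + w^2*(160*b + 80) + w*(22 - 400*b)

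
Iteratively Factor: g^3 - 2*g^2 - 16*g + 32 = (g - 2)*(g^2 - 16) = (g - 4)*(g - 2)*(g + 4)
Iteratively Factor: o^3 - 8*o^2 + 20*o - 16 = (o - 4)*(o^2 - 4*o + 4) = (o - 4)*(o - 2)*(o - 2)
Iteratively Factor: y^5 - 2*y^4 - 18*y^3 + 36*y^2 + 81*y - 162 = (y + 3)*(y^4 - 5*y^3 - 3*y^2 + 45*y - 54) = (y - 3)*(y + 3)*(y^3 - 2*y^2 - 9*y + 18) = (y - 3)*(y + 3)^2*(y^2 - 5*y + 6) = (y - 3)*(y - 2)*(y + 3)^2*(y - 3)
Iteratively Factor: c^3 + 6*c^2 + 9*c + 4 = (c + 1)*(c^2 + 5*c + 4) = (c + 1)*(c + 4)*(c + 1)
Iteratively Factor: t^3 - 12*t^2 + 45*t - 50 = (t - 5)*(t^2 - 7*t + 10) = (t - 5)*(t - 2)*(t - 5)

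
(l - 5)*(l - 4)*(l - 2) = l^3 - 11*l^2 + 38*l - 40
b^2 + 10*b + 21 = (b + 3)*(b + 7)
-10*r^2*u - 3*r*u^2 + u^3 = u*(-5*r + u)*(2*r + u)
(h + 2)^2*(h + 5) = h^3 + 9*h^2 + 24*h + 20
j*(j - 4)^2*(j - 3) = j^4 - 11*j^3 + 40*j^2 - 48*j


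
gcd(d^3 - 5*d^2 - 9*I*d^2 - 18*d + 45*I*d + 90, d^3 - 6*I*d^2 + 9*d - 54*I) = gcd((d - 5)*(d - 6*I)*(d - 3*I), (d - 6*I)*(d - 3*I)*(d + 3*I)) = d^2 - 9*I*d - 18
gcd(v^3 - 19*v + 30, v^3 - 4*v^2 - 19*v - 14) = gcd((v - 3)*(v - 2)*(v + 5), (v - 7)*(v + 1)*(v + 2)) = 1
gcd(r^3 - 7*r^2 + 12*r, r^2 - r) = r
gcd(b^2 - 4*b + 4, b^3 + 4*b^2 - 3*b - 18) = b - 2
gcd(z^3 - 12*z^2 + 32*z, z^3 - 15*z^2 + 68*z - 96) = z^2 - 12*z + 32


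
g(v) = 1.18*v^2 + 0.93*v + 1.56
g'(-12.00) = -27.39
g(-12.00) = 160.32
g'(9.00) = 22.17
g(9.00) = 105.51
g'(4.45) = 11.43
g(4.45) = 29.07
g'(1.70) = 4.94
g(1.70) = 6.55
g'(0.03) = 1.00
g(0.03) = 1.59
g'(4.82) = 12.31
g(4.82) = 33.46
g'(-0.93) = -1.26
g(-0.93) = 1.72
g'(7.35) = 18.28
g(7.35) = 72.14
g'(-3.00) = -6.15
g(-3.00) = 9.39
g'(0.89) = 3.03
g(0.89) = 3.32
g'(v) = 2.36*v + 0.93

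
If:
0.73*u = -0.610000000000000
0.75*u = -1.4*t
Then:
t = 0.45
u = -0.84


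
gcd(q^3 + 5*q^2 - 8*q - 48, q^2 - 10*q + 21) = q - 3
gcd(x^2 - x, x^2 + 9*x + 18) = 1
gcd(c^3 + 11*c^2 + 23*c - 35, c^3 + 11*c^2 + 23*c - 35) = c^3 + 11*c^2 + 23*c - 35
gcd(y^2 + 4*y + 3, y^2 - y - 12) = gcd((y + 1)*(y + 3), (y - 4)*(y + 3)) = y + 3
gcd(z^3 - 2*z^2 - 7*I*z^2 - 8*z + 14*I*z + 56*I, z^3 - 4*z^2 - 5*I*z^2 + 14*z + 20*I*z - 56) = z^2 + z*(-4 - 7*I) + 28*I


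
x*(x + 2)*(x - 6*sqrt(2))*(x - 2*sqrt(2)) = x^4 - 8*sqrt(2)*x^3 + 2*x^3 - 16*sqrt(2)*x^2 + 24*x^2 + 48*x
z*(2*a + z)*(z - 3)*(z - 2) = 2*a*z^3 - 10*a*z^2 + 12*a*z + z^4 - 5*z^3 + 6*z^2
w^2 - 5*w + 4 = (w - 4)*(w - 1)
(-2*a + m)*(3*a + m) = -6*a^2 + a*m + m^2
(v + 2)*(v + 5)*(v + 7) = v^3 + 14*v^2 + 59*v + 70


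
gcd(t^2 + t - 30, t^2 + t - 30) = t^2 + t - 30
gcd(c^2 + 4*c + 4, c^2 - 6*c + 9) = 1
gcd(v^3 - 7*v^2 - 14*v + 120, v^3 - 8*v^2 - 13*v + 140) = v^2 - v - 20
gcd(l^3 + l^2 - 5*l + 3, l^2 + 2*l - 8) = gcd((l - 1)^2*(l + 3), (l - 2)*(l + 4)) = 1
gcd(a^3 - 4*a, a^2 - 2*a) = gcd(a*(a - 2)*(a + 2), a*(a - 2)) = a^2 - 2*a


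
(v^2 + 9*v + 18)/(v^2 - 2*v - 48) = (v + 3)/(v - 8)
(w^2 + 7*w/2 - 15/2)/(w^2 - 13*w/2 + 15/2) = (w + 5)/(w - 5)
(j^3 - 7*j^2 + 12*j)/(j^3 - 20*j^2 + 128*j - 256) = j*(j - 3)/(j^2 - 16*j + 64)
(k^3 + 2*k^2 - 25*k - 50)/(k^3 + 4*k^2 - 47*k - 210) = (k^2 - 3*k - 10)/(k^2 - k - 42)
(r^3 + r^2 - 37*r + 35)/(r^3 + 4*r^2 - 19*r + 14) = (r - 5)/(r - 2)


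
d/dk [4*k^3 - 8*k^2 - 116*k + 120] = 12*k^2 - 16*k - 116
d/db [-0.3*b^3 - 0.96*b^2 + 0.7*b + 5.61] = -0.9*b^2 - 1.92*b + 0.7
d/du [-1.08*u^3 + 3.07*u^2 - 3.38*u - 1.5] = -3.24*u^2 + 6.14*u - 3.38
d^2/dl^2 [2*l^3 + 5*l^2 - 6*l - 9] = 12*l + 10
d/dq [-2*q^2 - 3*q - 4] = -4*q - 3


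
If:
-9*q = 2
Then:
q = -2/9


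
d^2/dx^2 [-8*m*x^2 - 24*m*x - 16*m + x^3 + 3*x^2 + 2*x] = -16*m + 6*x + 6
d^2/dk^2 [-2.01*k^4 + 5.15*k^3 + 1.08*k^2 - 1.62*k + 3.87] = -24.12*k^2 + 30.9*k + 2.16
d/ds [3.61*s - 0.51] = 3.61000000000000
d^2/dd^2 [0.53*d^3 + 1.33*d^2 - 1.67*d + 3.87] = 3.18*d + 2.66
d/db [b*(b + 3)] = 2*b + 3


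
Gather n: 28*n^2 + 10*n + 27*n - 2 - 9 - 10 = 28*n^2 + 37*n - 21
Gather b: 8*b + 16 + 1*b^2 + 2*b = b^2 + 10*b + 16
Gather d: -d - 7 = -d - 7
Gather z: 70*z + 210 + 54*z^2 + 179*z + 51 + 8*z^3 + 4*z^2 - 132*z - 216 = 8*z^3 + 58*z^2 + 117*z + 45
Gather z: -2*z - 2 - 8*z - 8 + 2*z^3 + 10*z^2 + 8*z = 2*z^3 + 10*z^2 - 2*z - 10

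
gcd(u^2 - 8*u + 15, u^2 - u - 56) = 1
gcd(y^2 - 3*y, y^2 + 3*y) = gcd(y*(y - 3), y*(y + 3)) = y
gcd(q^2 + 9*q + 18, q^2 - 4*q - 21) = q + 3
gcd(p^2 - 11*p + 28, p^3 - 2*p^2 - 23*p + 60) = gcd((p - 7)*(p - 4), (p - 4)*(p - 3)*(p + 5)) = p - 4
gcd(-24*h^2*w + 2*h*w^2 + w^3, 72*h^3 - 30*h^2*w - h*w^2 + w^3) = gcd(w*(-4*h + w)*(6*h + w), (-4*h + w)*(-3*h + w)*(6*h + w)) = -24*h^2 + 2*h*w + w^2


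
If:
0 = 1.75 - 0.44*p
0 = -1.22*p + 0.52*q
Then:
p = 3.98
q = 9.33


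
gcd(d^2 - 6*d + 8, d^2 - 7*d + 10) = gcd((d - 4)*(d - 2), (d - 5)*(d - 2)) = d - 2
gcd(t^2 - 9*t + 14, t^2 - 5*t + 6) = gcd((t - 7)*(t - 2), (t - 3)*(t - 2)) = t - 2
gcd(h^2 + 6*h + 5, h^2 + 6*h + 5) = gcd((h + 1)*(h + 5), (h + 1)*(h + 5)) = h^2 + 6*h + 5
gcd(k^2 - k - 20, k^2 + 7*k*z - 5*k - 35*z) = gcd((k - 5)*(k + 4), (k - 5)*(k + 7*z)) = k - 5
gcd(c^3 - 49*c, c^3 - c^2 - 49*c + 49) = c^2 - 49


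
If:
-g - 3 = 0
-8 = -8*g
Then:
No Solution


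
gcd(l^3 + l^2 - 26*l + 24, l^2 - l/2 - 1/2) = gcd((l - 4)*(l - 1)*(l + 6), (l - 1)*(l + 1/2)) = l - 1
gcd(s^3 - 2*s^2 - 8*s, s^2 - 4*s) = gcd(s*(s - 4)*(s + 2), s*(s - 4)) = s^2 - 4*s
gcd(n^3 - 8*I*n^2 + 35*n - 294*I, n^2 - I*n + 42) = n^2 - I*n + 42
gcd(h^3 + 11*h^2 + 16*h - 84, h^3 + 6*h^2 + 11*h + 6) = 1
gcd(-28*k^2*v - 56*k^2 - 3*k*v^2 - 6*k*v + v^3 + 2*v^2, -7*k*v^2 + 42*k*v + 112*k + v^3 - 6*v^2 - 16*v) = -7*k*v - 14*k + v^2 + 2*v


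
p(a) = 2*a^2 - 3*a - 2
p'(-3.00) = -15.00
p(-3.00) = 25.00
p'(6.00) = 21.00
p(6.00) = 52.00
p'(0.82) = 0.28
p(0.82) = -3.12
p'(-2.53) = -13.12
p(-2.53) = 18.39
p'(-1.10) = -7.40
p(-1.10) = 3.72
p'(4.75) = 16.00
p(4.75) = 28.88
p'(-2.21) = -11.84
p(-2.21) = 14.40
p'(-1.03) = -7.12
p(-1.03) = 3.21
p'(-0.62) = -5.48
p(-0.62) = 0.63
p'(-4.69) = -21.76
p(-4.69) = 56.06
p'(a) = 4*a - 3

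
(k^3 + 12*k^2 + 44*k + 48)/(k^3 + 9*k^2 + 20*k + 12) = (k + 4)/(k + 1)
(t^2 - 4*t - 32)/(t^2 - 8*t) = (t + 4)/t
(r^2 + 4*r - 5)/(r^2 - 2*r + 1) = (r + 5)/(r - 1)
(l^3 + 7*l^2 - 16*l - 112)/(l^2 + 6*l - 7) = (l^2 - 16)/(l - 1)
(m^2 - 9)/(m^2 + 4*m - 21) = (m + 3)/(m + 7)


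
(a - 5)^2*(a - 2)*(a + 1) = a^4 - 11*a^3 + 33*a^2 - 5*a - 50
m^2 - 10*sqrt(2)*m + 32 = (m - 8*sqrt(2))*(m - 2*sqrt(2))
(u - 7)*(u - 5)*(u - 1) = u^3 - 13*u^2 + 47*u - 35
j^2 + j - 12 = (j - 3)*(j + 4)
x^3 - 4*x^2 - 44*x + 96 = (x - 8)*(x - 2)*(x + 6)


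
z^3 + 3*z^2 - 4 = (z - 1)*(z + 2)^2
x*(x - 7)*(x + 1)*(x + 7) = x^4 + x^3 - 49*x^2 - 49*x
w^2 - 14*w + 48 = (w - 8)*(w - 6)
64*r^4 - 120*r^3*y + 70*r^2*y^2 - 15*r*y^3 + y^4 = (-8*r + y)*(-4*r + y)*(-2*r + y)*(-r + y)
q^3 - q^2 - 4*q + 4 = (q - 2)*(q - 1)*(q + 2)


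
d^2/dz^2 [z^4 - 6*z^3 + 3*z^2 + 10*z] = 12*z^2 - 36*z + 6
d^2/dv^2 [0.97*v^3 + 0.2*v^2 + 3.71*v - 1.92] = 5.82*v + 0.4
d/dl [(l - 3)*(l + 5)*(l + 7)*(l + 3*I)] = 4*l^3 + l^2*(27 + 9*I) + l*(-2 + 54*I) - 105 - 3*I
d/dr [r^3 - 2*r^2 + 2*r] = 3*r^2 - 4*r + 2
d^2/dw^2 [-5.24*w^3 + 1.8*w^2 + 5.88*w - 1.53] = 3.6 - 31.44*w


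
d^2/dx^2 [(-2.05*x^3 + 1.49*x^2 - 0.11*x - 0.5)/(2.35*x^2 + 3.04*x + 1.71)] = (-1.4210854715202e-14*x^5 + 2.1316282072803e-14*x^4 - 43.91878*x^3 - 116.43321*x^2 - 54.74622*x + 4.634366)/(12.977875*x^6 + 50.3652*x^5 + 93.483705*x^4 + 101.391904*x^3 + 68.024313*x^2 + 26.667792*x + 5.000211)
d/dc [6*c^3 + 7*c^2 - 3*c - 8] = 18*c^2 + 14*c - 3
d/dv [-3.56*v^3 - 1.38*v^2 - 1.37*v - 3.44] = -10.68*v^2 - 2.76*v - 1.37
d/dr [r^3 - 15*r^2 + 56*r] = 3*r^2 - 30*r + 56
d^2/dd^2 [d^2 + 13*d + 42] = 2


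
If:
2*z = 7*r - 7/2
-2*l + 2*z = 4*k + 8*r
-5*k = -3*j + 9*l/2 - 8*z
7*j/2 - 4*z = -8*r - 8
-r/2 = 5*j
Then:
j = -30/127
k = -65657/4064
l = 59701/2032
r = 300/127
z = 3311/508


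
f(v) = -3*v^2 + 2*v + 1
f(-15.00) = -704.00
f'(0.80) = -2.80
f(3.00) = -20.00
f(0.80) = 0.68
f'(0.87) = -3.22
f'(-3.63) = 23.78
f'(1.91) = -9.46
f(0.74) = 0.84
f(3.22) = -23.67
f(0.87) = 0.47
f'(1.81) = -8.86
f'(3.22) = -17.32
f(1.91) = -6.12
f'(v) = 2 - 6*v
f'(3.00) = -16.00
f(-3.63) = -45.79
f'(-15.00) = 92.00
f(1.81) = -5.21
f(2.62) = -14.35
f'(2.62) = -13.72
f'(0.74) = -2.44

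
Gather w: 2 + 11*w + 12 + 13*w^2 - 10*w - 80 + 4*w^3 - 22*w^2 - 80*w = 4*w^3 - 9*w^2 - 79*w - 66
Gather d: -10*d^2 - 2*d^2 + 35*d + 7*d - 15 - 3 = -12*d^2 + 42*d - 18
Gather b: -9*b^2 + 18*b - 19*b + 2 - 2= -9*b^2 - b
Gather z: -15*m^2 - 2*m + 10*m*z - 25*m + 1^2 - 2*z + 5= -15*m^2 - 27*m + z*(10*m - 2) + 6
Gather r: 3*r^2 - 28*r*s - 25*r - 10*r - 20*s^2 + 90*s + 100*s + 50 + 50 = 3*r^2 + r*(-28*s - 35) - 20*s^2 + 190*s + 100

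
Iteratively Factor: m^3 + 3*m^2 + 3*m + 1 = (m + 1)*(m^2 + 2*m + 1) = (m + 1)^2*(m + 1)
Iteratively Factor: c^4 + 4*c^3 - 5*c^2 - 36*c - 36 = (c + 2)*(c^3 + 2*c^2 - 9*c - 18) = (c - 3)*(c + 2)*(c^2 + 5*c + 6) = (c - 3)*(c + 2)*(c + 3)*(c + 2)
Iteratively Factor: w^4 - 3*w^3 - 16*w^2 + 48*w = (w - 3)*(w^3 - 16*w) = (w - 4)*(w - 3)*(w^2 + 4*w) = w*(w - 4)*(w - 3)*(w + 4)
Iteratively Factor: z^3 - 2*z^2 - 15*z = (z - 5)*(z^2 + 3*z) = (z - 5)*(z + 3)*(z)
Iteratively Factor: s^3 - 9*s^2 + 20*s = (s - 4)*(s^2 - 5*s) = (s - 5)*(s - 4)*(s)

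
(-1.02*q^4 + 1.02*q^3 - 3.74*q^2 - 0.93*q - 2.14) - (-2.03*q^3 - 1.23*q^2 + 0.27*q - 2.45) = -1.02*q^4 + 3.05*q^3 - 2.51*q^2 - 1.2*q + 0.31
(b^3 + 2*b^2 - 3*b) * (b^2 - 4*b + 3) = b^5 - 2*b^4 - 8*b^3 + 18*b^2 - 9*b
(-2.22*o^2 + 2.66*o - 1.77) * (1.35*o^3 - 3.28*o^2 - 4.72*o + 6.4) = -2.997*o^5 + 10.8726*o^4 - 0.635899999999999*o^3 - 20.9576*o^2 + 25.3784*o - 11.328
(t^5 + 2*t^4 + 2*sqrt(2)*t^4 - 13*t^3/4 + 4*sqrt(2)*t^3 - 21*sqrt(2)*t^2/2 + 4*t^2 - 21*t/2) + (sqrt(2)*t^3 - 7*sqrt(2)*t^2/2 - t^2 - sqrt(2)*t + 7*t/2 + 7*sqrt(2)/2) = t^5 + 2*t^4 + 2*sqrt(2)*t^4 - 13*t^3/4 + 5*sqrt(2)*t^3 - 14*sqrt(2)*t^2 + 3*t^2 - 7*t - sqrt(2)*t + 7*sqrt(2)/2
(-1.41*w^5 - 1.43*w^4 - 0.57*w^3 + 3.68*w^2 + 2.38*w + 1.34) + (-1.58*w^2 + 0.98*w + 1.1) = -1.41*w^5 - 1.43*w^4 - 0.57*w^3 + 2.1*w^2 + 3.36*w + 2.44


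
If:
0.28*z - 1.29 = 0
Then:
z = 4.61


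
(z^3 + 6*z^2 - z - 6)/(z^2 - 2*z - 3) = (z^2 + 5*z - 6)/(z - 3)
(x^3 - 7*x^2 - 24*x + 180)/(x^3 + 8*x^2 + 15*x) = (x^2 - 12*x + 36)/(x*(x + 3))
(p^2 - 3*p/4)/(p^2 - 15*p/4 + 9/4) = p/(p - 3)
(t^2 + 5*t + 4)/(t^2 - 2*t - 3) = (t + 4)/(t - 3)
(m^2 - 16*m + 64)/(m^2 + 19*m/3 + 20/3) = 3*(m^2 - 16*m + 64)/(3*m^2 + 19*m + 20)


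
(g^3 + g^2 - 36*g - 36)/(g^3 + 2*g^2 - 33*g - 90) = (g^2 + 7*g + 6)/(g^2 + 8*g + 15)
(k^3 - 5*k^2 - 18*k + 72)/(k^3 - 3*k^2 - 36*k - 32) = (k^2 - 9*k + 18)/(k^2 - 7*k - 8)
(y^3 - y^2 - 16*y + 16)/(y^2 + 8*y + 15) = (y^3 - y^2 - 16*y + 16)/(y^2 + 8*y + 15)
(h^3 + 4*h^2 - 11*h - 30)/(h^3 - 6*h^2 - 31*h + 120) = (h + 2)/(h - 8)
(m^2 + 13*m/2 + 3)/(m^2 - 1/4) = 2*(m + 6)/(2*m - 1)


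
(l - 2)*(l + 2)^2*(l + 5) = l^4 + 7*l^3 + 6*l^2 - 28*l - 40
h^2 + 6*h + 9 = (h + 3)^2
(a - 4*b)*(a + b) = a^2 - 3*a*b - 4*b^2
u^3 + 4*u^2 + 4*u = u*(u + 2)^2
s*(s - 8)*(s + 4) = s^3 - 4*s^2 - 32*s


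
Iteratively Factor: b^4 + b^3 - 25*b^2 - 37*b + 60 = (b + 4)*(b^3 - 3*b^2 - 13*b + 15) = (b + 3)*(b + 4)*(b^2 - 6*b + 5) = (b - 1)*(b + 3)*(b + 4)*(b - 5)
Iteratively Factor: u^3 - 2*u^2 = (u)*(u^2 - 2*u) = u*(u - 2)*(u)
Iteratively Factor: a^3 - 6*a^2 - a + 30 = (a - 3)*(a^2 - 3*a - 10) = (a - 3)*(a + 2)*(a - 5)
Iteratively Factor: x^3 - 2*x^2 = (x)*(x^2 - 2*x) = x*(x - 2)*(x)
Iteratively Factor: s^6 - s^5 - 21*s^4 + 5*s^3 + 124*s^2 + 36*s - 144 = (s - 4)*(s^5 + 3*s^4 - 9*s^3 - 31*s^2 + 36) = (s - 4)*(s - 3)*(s^4 + 6*s^3 + 9*s^2 - 4*s - 12) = (s - 4)*(s - 3)*(s + 2)*(s^3 + 4*s^2 + s - 6) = (s - 4)*(s - 3)*(s + 2)^2*(s^2 + 2*s - 3) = (s - 4)*(s - 3)*(s + 2)^2*(s + 3)*(s - 1)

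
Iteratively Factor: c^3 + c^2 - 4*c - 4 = (c + 1)*(c^2 - 4) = (c + 1)*(c + 2)*(c - 2)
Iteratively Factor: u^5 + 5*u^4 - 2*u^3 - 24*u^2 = (u + 4)*(u^4 + u^3 - 6*u^2) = u*(u + 4)*(u^3 + u^2 - 6*u) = u^2*(u + 4)*(u^2 + u - 6) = u^2*(u + 3)*(u + 4)*(u - 2)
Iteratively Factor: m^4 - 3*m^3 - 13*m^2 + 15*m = (m - 1)*(m^3 - 2*m^2 - 15*m) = (m - 5)*(m - 1)*(m^2 + 3*m) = m*(m - 5)*(m - 1)*(m + 3)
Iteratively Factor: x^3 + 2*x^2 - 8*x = (x)*(x^2 + 2*x - 8) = x*(x + 4)*(x - 2)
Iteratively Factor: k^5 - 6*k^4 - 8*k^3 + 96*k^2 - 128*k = (k)*(k^4 - 6*k^3 - 8*k^2 + 96*k - 128) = k*(k - 4)*(k^3 - 2*k^2 - 16*k + 32) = k*(k - 4)^2*(k^2 + 2*k - 8) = k*(k - 4)^2*(k + 4)*(k - 2)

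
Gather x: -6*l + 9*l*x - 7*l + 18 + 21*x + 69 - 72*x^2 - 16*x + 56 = -13*l - 72*x^2 + x*(9*l + 5) + 143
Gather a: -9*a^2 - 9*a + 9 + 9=-9*a^2 - 9*a + 18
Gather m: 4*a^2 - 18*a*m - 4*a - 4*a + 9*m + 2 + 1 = 4*a^2 - 8*a + m*(9 - 18*a) + 3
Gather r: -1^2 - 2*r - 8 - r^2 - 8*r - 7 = -r^2 - 10*r - 16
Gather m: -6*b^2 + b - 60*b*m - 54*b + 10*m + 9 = -6*b^2 - 53*b + m*(10 - 60*b) + 9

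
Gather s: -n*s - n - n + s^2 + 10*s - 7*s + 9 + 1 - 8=-2*n + s^2 + s*(3 - n) + 2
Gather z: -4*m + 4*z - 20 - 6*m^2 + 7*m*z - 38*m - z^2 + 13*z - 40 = -6*m^2 - 42*m - z^2 + z*(7*m + 17) - 60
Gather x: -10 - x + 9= -x - 1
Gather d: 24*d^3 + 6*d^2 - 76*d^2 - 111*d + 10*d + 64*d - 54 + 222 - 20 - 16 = 24*d^3 - 70*d^2 - 37*d + 132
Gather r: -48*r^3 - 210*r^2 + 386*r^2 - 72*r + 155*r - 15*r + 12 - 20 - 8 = -48*r^3 + 176*r^2 + 68*r - 16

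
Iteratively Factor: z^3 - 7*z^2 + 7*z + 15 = (z + 1)*(z^2 - 8*z + 15) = (z - 3)*(z + 1)*(z - 5)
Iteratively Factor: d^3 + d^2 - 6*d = (d - 2)*(d^2 + 3*d) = (d - 2)*(d + 3)*(d)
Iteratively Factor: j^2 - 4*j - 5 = (j + 1)*(j - 5)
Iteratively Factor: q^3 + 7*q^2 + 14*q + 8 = (q + 2)*(q^2 + 5*q + 4) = (q + 1)*(q + 2)*(q + 4)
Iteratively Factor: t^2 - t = (t)*(t - 1)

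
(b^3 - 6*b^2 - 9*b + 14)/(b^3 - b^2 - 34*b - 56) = (b - 1)/(b + 4)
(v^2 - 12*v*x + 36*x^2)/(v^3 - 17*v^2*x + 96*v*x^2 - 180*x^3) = 1/(v - 5*x)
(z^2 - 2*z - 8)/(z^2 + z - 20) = (z + 2)/(z + 5)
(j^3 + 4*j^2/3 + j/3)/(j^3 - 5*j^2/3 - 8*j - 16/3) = j*(3*j + 1)/(3*j^2 - 8*j - 16)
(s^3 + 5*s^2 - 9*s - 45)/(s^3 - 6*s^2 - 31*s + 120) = (s + 3)/(s - 8)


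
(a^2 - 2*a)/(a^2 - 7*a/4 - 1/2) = 4*a/(4*a + 1)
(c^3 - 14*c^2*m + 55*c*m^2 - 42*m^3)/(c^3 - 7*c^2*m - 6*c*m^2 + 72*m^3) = (c^2 - 8*c*m + 7*m^2)/(c^2 - c*m - 12*m^2)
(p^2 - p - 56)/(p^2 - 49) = (p - 8)/(p - 7)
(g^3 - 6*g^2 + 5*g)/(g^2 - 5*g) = g - 1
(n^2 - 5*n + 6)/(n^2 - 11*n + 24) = (n - 2)/(n - 8)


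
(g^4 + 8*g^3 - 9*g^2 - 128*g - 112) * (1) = g^4 + 8*g^3 - 9*g^2 - 128*g - 112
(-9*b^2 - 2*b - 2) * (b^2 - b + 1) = -9*b^4 + 7*b^3 - 9*b^2 - 2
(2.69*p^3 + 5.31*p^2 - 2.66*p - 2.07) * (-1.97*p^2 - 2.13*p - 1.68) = -5.2993*p^5 - 16.1904*p^4 - 10.5893*p^3 + 0.8229*p^2 + 8.8779*p + 3.4776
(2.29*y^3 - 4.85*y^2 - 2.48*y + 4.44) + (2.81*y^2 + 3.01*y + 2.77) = 2.29*y^3 - 2.04*y^2 + 0.53*y + 7.21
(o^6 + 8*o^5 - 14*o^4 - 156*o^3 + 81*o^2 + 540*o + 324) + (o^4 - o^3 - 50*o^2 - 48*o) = o^6 + 8*o^5 - 13*o^4 - 157*o^3 + 31*o^2 + 492*o + 324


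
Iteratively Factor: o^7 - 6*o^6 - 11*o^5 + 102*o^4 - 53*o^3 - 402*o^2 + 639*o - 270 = (o - 3)*(o^6 - 3*o^5 - 20*o^4 + 42*o^3 + 73*o^2 - 183*o + 90) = (o - 3)*(o + 3)*(o^5 - 6*o^4 - 2*o^3 + 48*o^2 - 71*o + 30) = (o - 3)*(o - 1)*(o + 3)*(o^4 - 5*o^3 - 7*o^2 + 41*o - 30) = (o - 3)*(o - 2)*(o - 1)*(o + 3)*(o^3 - 3*o^2 - 13*o + 15) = (o - 5)*(o - 3)*(o - 2)*(o - 1)*(o + 3)*(o^2 + 2*o - 3) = (o - 5)*(o - 3)*(o - 2)*(o - 1)*(o + 3)^2*(o - 1)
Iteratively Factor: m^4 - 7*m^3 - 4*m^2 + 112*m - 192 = (m + 4)*(m^3 - 11*m^2 + 40*m - 48) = (m - 3)*(m + 4)*(m^2 - 8*m + 16) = (m - 4)*(m - 3)*(m + 4)*(m - 4)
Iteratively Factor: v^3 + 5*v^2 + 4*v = (v + 4)*(v^2 + v) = v*(v + 4)*(v + 1)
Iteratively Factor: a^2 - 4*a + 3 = (a - 1)*(a - 3)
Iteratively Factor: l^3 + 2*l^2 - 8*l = (l - 2)*(l^2 + 4*l) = l*(l - 2)*(l + 4)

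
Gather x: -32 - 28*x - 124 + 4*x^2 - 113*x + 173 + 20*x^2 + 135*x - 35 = 24*x^2 - 6*x - 18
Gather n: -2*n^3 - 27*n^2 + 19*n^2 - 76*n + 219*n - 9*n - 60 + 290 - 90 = -2*n^3 - 8*n^2 + 134*n + 140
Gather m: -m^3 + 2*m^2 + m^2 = -m^3 + 3*m^2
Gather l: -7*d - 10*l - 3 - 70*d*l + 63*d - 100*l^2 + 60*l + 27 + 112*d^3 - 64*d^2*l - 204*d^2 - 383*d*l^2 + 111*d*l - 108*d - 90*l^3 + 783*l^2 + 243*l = 112*d^3 - 204*d^2 - 52*d - 90*l^3 + l^2*(683 - 383*d) + l*(-64*d^2 + 41*d + 293) + 24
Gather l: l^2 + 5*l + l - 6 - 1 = l^2 + 6*l - 7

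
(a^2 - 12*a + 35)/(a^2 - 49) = (a - 5)/(a + 7)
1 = 1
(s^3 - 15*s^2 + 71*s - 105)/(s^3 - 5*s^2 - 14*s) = (s^2 - 8*s + 15)/(s*(s + 2))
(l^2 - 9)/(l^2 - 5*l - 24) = (l - 3)/(l - 8)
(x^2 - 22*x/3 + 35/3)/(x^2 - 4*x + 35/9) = 3*(x - 5)/(3*x - 5)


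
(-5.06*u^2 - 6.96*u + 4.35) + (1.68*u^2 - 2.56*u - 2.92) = -3.38*u^2 - 9.52*u + 1.43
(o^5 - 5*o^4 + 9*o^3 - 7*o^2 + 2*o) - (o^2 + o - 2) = o^5 - 5*o^4 + 9*o^3 - 8*o^2 + o + 2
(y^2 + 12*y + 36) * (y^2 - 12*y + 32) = y^4 - 76*y^2 - 48*y + 1152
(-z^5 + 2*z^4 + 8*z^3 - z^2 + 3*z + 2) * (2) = -2*z^5 + 4*z^4 + 16*z^3 - 2*z^2 + 6*z + 4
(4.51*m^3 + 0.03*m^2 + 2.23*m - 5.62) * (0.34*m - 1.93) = 1.5334*m^4 - 8.6941*m^3 + 0.7003*m^2 - 6.2147*m + 10.8466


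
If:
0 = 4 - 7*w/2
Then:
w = 8/7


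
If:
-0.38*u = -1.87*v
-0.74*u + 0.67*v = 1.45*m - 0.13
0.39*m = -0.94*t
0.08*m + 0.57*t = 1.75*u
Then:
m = 0.09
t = -0.04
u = -0.01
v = -0.00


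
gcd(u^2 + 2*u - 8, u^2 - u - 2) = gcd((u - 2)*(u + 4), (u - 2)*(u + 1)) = u - 2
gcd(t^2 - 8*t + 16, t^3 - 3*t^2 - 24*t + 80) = t^2 - 8*t + 16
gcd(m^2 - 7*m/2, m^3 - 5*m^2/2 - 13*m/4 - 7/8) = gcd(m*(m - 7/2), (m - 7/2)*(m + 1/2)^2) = m - 7/2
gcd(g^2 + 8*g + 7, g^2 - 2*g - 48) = 1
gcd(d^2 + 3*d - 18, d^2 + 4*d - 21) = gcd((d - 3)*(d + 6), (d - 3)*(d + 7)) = d - 3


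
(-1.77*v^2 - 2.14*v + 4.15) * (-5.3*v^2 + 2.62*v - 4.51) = 9.381*v^4 + 6.7046*v^3 - 19.6191*v^2 + 20.5244*v - 18.7165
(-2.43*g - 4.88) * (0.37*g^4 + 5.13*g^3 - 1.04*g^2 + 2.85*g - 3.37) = -0.8991*g^5 - 14.2715*g^4 - 22.5072*g^3 - 1.8503*g^2 - 5.7189*g + 16.4456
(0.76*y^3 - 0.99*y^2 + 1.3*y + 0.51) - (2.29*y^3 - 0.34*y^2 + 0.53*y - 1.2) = -1.53*y^3 - 0.65*y^2 + 0.77*y + 1.71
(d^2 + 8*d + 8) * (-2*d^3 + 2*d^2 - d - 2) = -2*d^5 - 14*d^4 - d^3 + 6*d^2 - 24*d - 16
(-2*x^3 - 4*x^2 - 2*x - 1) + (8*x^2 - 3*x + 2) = -2*x^3 + 4*x^2 - 5*x + 1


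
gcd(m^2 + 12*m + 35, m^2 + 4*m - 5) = m + 5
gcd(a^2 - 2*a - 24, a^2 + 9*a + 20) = a + 4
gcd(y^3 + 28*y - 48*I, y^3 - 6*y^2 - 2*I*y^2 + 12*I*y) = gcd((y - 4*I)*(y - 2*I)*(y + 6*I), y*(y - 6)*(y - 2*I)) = y - 2*I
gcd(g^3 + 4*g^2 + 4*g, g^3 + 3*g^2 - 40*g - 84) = g + 2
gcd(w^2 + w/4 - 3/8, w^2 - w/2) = w - 1/2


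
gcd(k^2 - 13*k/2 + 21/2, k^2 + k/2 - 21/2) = k - 3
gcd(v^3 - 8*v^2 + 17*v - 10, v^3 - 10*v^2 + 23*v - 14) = v^2 - 3*v + 2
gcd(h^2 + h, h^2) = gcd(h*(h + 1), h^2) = h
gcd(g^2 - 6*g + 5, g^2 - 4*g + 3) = g - 1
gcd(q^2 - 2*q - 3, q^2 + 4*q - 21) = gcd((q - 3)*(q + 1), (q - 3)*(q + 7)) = q - 3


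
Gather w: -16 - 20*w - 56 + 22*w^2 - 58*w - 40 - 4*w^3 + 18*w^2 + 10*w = -4*w^3 + 40*w^2 - 68*w - 112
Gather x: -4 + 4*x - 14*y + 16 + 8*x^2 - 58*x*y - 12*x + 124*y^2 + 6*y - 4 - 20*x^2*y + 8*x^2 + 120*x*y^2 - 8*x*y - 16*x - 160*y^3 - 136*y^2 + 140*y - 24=x^2*(16 - 20*y) + x*(120*y^2 - 66*y - 24) - 160*y^3 - 12*y^2 + 132*y - 16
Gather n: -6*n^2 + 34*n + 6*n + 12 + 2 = -6*n^2 + 40*n + 14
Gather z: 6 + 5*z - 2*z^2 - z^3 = -z^3 - 2*z^2 + 5*z + 6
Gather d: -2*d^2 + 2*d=-2*d^2 + 2*d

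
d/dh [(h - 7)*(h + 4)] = 2*h - 3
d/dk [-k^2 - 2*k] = -2*k - 2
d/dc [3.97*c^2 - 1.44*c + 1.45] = 7.94*c - 1.44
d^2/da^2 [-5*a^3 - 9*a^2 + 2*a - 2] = -30*a - 18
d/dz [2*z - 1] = 2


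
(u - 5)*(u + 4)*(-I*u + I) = -I*u^3 + 2*I*u^2 + 19*I*u - 20*I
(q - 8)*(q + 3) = q^2 - 5*q - 24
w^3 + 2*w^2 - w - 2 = (w - 1)*(w + 1)*(w + 2)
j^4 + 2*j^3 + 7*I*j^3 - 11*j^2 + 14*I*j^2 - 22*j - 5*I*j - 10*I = (j + 2)*(j + I)^2*(j + 5*I)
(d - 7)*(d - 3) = d^2 - 10*d + 21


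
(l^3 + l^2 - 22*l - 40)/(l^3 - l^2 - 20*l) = (l + 2)/l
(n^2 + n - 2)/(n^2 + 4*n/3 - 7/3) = 3*(n + 2)/(3*n + 7)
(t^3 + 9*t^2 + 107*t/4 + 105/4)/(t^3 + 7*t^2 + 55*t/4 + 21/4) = (2*t + 5)/(2*t + 1)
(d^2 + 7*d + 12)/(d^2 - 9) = (d + 4)/(d - 3)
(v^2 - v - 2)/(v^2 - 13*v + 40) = (v^2 - v - 2)/(v^2 - 13*v + 40)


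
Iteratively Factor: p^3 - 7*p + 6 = (p - 1)*(p^2 + p - 6) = (p - 1)*(p + 3)*(p - 2)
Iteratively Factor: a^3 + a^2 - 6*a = (a + 3)*(a^2 - 2*a) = a*(a + 3)*(a - 2)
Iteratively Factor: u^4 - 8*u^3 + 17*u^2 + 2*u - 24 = (u - 3)*(u^3 - 5*u^2 + 2*u + 8) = (u - 4)*(u - 3)*(u^2 - u - 2) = (u - 4)*(u - 3)*(u - 2)*(u + 1)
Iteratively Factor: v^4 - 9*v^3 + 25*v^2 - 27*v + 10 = (v - 2)*(v^3 - 7*v^2 + 11*v - 5) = (v - 5)*(v - 2)*(v^2 - 2*v + 1) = (v - 5)*(v - 2)*(v - 1)*(v - 1)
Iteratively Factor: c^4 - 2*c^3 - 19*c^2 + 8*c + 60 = (c + 3)*(c^3 - 5*c^2 - 4*c + 20) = (c + 2)*(c + 3)*(c^2 - 7*c + 10) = (c - 5)*(c + 2)*(c + 3)*(c - 2)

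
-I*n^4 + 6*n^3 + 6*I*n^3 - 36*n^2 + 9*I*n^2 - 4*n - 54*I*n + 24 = (n - 6)*(n + I)*(n + 4*I)*(-I*n + 1)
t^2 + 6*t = t*(t + 6)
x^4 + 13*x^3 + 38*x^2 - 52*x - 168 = (x - 2)*(x + 2)*(x + 6)*(x + 7)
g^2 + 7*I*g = g*(g + 7*I)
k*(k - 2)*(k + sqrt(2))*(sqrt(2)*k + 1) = sqrt(2)*k^4 - 2*sqrt(2)*k^3 + 3*k^3 - 6*k^2 + sqrt(2)*k^2 - 2*sqrt(2)*k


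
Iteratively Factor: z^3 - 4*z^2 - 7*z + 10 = (z - 1)*(z^2 - 3*z - 10) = (z - 5)*(z - 1)*(z + 2)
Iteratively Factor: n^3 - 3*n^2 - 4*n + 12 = (n + 2)*(n^2 - 5*n + 6) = (n - 3)*(n + 2)*(n - 2)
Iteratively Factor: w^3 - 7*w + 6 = (w - 1)*(w^2 + w - 6) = (w - 2)*(w - 1)*(w + 3)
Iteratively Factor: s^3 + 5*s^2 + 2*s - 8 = (s - 1)*(s^2 + 6*s + 8) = (s - 1)*(s + 2)*(s + 4)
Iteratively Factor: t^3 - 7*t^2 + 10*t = (t - 2)*(t^2 - 5*t) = t*(t - 2)*(t - 5)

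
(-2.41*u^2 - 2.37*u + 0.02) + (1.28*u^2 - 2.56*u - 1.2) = -1.13*u^2 - 4.93*u - 1.18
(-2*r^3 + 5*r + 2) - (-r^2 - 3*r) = -2*r^3 + r^2 + 8*r + 2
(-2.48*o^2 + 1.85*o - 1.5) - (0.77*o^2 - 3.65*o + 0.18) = -3.25*o^2 + 5.5*o - 1.68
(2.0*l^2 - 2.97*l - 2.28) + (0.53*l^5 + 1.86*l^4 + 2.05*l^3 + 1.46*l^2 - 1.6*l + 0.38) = 0.53*l^5 + 1.86*l^4 + 2.05*l^3 + 3.46*l^2 - 4.57*l - 1.9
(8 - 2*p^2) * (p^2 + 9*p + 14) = -2*p^4 - 18*p^3 - 20*p^2 + 72*p + 112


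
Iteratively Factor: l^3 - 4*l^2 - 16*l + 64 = (l - 4)*(l^2 - 16) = (l - 4)^2*(l + 4)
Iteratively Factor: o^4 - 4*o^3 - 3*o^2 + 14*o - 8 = (o - 4)*(o^3 - 3*o + 2) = (o - 4)*(o + 2)*(o^2 - 2*o + 1) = (o - 4)*(o - 1)*(o + 2)*(o - 1)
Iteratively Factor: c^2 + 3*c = (c)*(c + 3)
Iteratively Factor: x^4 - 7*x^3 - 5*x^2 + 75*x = (x - 5)*(x^3 - 2*x^2 - 15*x) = (x - 5)^2*(x^2 + 3*x) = (x - 5)^2*(x + 3)*(x)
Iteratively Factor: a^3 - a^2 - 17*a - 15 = (a + 1)*(a^2 - 2*a - 15) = (a - 5)*(a + 1)*(a + 3)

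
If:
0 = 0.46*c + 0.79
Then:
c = -1.72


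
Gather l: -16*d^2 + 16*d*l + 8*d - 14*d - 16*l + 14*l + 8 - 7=-16*d^2 - 6*d + l*(16*d - 2) + 1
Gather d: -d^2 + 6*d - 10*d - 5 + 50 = -d^2 - 4*d + 45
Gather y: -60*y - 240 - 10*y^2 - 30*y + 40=-10*y^2 - 90*y - 200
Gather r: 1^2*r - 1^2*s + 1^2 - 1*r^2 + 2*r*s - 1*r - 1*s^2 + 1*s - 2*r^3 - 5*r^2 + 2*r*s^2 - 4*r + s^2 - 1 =-2*r^3 - 6*r^2 + r*(2*s^2 + 2*s - 4)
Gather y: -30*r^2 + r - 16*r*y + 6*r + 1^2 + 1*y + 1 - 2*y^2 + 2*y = -30*r^2 + 7*r - 2*y^2 + y*(3 - 16*r) + 2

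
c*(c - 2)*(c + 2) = c^3 - 4*c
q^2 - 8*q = q*(q - 8)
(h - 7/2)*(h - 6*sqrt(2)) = h^2 - 6*sqrt(2)*h - 7*h/2 + 21*sqrt(2)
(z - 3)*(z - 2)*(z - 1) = z^3 - 6*z^2 + 11*z - 6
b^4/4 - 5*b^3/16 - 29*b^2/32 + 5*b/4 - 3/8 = (b/4 + 1/2)*(b - 2)*(b - 3/4)*(b - 1/2)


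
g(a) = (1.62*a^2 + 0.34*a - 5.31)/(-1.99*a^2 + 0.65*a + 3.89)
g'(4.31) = 0.00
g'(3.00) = -0.04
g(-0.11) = -1.40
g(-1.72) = 0.35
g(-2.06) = -0.15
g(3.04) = -0.85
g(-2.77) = -0.47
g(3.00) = -0.85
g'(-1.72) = 2.53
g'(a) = (3.24*a + 0.34)/(-1.99*a^2 + 0.65*a + 3.89) + (3.98*a - 0.65)*(1.62*a^2 + 0.34*a - 5.31)/(-1.99*a^2 + 0.65*a + 3.89)^2 = (1.7296*a^2 - 8.5302*a + 4.7741)/(3.9601*a^4 - 2.587*a^3 - 15.0597*a^2 + 5.057*a + 15.1321)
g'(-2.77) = 0.24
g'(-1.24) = 30815.45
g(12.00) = -0.84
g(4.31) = -0.87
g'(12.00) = 0.00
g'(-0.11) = 0.40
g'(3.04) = -0.03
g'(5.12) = 0.00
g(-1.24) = -134.05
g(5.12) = -0.87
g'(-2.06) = 0.85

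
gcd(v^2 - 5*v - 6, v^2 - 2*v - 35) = 1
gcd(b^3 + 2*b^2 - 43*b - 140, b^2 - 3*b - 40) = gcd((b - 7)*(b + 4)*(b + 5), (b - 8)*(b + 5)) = b + 5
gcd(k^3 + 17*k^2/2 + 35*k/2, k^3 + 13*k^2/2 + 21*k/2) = k^2 + 7*k/2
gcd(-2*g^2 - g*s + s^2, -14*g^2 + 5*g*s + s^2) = -2*g + s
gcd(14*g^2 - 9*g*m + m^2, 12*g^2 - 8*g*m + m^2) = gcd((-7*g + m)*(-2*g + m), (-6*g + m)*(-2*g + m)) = 2*g - m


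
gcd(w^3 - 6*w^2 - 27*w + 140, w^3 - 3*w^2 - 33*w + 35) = w^2 - 2*w - 35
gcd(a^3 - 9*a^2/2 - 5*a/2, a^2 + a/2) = a^2 + a/2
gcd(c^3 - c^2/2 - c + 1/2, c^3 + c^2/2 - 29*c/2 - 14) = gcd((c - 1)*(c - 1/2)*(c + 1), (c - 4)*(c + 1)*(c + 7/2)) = c + 1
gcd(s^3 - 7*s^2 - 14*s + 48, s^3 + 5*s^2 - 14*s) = s - 2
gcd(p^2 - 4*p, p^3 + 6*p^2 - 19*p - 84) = p - 4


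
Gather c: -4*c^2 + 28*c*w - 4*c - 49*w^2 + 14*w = -4*c^2 + c*(28*w - 4) - 49*w^2 + 14*w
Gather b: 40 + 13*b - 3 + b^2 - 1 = b^2 + 13*b + 36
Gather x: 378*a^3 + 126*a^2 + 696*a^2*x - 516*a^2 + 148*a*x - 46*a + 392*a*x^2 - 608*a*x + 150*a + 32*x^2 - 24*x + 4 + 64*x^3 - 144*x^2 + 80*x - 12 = 378*a^3 - 390*a^2 + 104*a + 64*x^3 + x^2*(392*a - 112) + x*(696*a^2 - 460*a + 56) - 8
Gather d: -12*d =-12*d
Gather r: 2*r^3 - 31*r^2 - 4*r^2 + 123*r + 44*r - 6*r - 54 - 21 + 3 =2*r^3 - 35*r^2 + 161*r - 72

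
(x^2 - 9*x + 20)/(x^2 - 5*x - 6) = (-x^2 + 9*x - 20)/(-x^2 + 5*x + 6)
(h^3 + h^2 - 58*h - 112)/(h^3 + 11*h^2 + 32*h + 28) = (h - 8)/(h + 2)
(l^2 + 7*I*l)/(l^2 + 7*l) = (l + 7*I)/(l + 7)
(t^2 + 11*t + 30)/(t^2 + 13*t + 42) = (t + 5)/(t + 7)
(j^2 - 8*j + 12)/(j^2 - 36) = (j - 2)/(j + 6)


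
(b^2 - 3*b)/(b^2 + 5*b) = (b - 3)/(b + 5)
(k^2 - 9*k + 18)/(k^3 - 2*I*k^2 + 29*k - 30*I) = (k^2 - 9*k + 18)/(k^3 - 2*I*k^2 + 29*k - 30*I)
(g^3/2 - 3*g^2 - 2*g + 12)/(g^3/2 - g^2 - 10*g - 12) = (g - 2)/(g + 2)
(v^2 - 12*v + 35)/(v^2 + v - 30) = (v - 7)/(v + 6)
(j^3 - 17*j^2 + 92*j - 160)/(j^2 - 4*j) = j - 13 + 40/j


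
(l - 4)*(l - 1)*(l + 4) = l^3 - l^2 - 16*l + 16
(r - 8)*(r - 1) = r^2 - 9*r + 8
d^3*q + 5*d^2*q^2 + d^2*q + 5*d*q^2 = d*(d + 5*q)*(d*q + q)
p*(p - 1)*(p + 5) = p^3 + 4*p^2 - 5*p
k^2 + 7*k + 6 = (k + 1)*(k + 6)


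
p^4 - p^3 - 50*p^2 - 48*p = p*(p - 8)*(p + 1)*(p + 6)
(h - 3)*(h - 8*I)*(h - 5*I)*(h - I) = h^4 - 3*h^3 - 14*I*h^3 - 53*h^2 + 42*I*h^2 + 159*h + 40*I*h - 120*I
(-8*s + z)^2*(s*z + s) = 64*s^3*z + 64*s^3 - 16*s^2*z^2 - 16*s^2*z + s*z^3 + s*z^2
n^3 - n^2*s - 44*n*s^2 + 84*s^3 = (n - 6*s)*(n - 2*s)*(n + 7*s)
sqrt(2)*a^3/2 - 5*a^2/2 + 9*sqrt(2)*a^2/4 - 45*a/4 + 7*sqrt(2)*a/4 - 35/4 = (a + 7/2)*(a - 5*sqrt(2)/2)*(sqrt(2)*a/2 + sqrt(2)/2)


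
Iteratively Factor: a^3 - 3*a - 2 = (a + 1)*(a^2 - a - 2) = (a + 1)^2*(a - 2)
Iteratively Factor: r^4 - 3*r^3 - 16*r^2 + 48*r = (r - 4)*(r^3 + r^2 - 12*r) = r*(r - 4)*(r^2 + r - 12) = r*(r - 4)*(r + 4)*(r - 3)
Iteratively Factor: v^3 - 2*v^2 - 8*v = (v - 4)*(v^2 + 2*v) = v*(v - 4)*(v + 2)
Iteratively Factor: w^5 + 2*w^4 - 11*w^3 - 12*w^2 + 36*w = (w)*(w^4 + 2*w^3 - 11*w^2 - 12*w + 36) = w*(w + 3)*(w^3 - w^2 - 8*w + 12) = w*(w - 2)*(w + 3)*(w^2 + w - 6) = w*(w - 2)*(w + 3)^2*(w - 2)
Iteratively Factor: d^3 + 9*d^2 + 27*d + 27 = (d + 3)*(d^2 + 6*d + 9) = (d + 3)^2*(d + 3)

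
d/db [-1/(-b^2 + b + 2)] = (1 - 2*b)/(-b^2 + b + 2)^2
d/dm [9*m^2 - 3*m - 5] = 18*m - 3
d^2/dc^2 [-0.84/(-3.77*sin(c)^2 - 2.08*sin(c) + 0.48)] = (-47.755344*sin(c)^4 - 19.760832*sin(c)^3 + 61.918584*sin(c)^2 + 38.683008*sin(c) + 10.30848)/(3.77*sin(c)^2 + 2.08*sin(c) - 0.48)^3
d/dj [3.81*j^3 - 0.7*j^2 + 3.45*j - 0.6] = 11.43*j^2 - 1.4*j + 3.45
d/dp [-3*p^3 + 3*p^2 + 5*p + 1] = -9*p^2 + 6*p + 5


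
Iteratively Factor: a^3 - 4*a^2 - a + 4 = (a + 1)*(a^2 - 5*a + 4) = (a - 4)*(a + 1)*(a - 1)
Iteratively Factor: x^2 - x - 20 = (x + 4)*(x - 5)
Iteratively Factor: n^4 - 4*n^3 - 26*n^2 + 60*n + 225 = (n - 5)*(n^3 + n^2 - 21*n - 45) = (n - 5)*(n + 3)*(n^2 - 2*n - 15) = (n - 5)^2*(n + 3)*(n + 3)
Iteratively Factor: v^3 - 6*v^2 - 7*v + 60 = (v - 4)*(v^2 - 2*v - 15) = (v - 5)*(v - 4)*(v + 3)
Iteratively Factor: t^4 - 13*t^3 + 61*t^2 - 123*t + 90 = (t - 2)*(t^3 - 11*t^2 + 39*t - 45) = (t - 5)*(t - 2)*(t^2 - 6*t + 9) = (t - 5)*(t - 3)*(t - 2)*(t - 3)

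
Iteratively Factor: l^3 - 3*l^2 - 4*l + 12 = (l - 2)*(l^2 - l - 6) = (l - 3)*(l - 2)*(l + 2)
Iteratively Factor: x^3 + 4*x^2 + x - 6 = (x - 1)*(x^2 + 5*x + 6) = (x - 1)*(x + 2)*(x + 3)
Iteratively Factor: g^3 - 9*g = (g + 3)*(g^2 - 3*g) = (g - 3)*(g + 3)*(g)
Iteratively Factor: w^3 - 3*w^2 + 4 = (w - 2)*(w^2 - w - 2) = (w - 2)^2*(w + 1)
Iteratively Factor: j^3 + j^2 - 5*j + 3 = (j - 1)*(j^2 + 2*j - 3) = (j - 1)*(j + 3)*(j - 1)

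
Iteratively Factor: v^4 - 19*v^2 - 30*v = (v + 2)*(v^3 - 2*v^2 - 15*v) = v*(v + 2)*(v^2 - 2*v - 15) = v*(v - 5)*(v + 2)*(v + 3)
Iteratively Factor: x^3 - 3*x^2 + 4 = (x - 2)*(x^2 - x - 2) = (x - 2)^2*(x + 1)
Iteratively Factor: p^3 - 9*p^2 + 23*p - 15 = (p - 1)*(p^2 - 8*p + 15) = (p - 5)*(p - 1)*(p - 3)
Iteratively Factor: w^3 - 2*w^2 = (w)*(w^2 - 2*w) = w^2*(w - 2)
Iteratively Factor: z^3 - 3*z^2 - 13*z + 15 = (z + 3)*(z^2 - 6*z + 5) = (z - 5)*(z + 3)*(z - 1)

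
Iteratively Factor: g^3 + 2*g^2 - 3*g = (g + 3)*(g^2 - g) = (g - 1)*(g + 3)*(g)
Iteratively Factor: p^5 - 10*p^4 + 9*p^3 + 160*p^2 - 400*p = (p - 5)*(p^4 - 5*p^3 - 16*p^2 + 80*p) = (p - 5)*(p - 4)*(p^3 - p^2 - 20*p) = (p - 5)^2*(p - 4)*(p^2 + 4*p) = p*(p - 5)^2*(p - 4)*(p + 4)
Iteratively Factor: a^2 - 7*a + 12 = (a - 3)*(a - 4)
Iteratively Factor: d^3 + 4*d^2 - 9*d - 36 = (d + 3)*(d^2 + d - 12) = (d + 3)*(d + 4)*(d - 3)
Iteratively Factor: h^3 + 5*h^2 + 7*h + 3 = (h + 3)*(h^2 + 2*h + 1) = (h + 1)*(h + 3)*(h + 1)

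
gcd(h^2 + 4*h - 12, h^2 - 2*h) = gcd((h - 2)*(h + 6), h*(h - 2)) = h - 2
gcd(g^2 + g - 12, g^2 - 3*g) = g - 3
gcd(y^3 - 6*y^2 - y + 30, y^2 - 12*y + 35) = y - 5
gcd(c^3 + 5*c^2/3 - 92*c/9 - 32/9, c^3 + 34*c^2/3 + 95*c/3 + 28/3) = c^2 + 13*c/3 + 4/3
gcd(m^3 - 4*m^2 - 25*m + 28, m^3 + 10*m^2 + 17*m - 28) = m^2 + 3*m - 4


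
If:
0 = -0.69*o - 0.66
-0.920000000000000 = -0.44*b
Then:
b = 2.09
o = -0.96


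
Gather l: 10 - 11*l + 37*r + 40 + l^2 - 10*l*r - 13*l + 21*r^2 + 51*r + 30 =l^2 + l*(-10*r - 24) + 21*r^2 + 88*r + 80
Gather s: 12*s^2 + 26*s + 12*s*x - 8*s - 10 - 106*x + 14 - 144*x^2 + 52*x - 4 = 12*s^2 + s*(12*x + 18) - 144*x^2 - 54*x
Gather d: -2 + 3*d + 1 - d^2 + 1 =-d^2 + 3*d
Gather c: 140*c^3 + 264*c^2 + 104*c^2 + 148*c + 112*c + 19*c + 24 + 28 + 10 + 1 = 140*c^3 + 368*c^2 + 279*c + 63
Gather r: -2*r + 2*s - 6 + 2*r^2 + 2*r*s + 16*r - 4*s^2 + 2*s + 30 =2*r^2 + r*(2*s + 14) - 4*s^2 + 4*s + 24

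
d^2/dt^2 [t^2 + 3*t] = 2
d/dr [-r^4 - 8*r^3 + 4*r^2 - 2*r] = -4*r^3 - 24*r^2 + 8*r - 2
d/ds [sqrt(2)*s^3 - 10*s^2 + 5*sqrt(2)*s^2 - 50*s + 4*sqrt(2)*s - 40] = 3*sqrt(2)*s^2 - 20*s + 10*sqrt(2)*s - 50 + 4*sqrt(2)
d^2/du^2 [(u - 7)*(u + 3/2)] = 2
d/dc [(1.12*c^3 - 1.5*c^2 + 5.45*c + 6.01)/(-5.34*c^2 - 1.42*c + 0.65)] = (-5.9808*c^4 - 3.1808*c^3 + 33.417*c^2 + 62.2368*c + 12.0767)/(28.5156*c^4 + 15.1656*c^3 - 4.9256*c^2 - 1.846*c + 0.4225)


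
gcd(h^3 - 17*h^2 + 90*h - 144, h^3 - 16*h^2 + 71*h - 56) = h - 8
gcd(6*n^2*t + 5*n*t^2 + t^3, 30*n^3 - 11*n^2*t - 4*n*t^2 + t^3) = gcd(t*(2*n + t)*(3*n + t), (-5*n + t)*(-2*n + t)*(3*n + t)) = 3*n + t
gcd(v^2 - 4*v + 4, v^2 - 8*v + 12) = v - 2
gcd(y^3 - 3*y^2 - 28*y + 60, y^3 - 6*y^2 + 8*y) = y - 2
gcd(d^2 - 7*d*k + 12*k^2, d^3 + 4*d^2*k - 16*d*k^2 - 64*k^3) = d - 4*k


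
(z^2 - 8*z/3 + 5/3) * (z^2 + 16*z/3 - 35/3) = z^4 + 8*z^3/3 - 218*z^2/9 + 40*z - 175/9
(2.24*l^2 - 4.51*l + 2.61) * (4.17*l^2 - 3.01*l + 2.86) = 9.3408*l^4 - 25.5491*l^3 + 30.8652*l^2 - 20.7547*l + 7.4646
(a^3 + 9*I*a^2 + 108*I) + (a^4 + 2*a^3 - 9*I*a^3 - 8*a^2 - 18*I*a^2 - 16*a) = a^4 + 3*a^3 - 9*I*a^3 - 8*a^2 - 9*I*a^2 - 16*a + 108*I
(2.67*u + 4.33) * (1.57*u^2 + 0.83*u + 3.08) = 4.1919*u^3 + 9.0142*u^2 + 11.8175*u + 13.3364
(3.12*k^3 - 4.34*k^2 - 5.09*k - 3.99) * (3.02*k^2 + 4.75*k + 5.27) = 9.4224*k^5 + 1.7132*k^4 - 19.5444*k^3 - 59.0991*k^2 - 45.7768*k - 21.0273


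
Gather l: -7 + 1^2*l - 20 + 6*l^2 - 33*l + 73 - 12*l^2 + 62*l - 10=-6*l^2 + 30*l + 36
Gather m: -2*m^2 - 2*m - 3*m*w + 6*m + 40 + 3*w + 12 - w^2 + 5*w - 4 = -2*m^2 + m*(4 - 3*w) - w^2 + 8*w + 48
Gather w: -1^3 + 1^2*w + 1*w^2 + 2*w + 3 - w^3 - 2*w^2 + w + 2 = -w^3 - w^2 + 4*w + 4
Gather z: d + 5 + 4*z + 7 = d + 4*z + 12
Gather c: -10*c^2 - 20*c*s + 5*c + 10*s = -10*c^2 + c*(5 - 20*s) + 10*s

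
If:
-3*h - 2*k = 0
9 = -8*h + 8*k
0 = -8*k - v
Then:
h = -9/20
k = 27/40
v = -27/5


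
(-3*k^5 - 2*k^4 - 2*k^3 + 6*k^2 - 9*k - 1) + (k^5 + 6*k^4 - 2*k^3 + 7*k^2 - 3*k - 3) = -2*k^5 + 4*k^4 - 4*k^3 + 13*k^2 - 12*k - 4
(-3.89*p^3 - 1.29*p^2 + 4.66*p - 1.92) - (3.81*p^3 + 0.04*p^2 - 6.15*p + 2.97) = -7.7*p^3 - 1.33*p^2 + 10.81*p - 4.89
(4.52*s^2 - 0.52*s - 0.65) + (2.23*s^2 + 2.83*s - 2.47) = 6.75*s^2 + 2.31*s - 3.12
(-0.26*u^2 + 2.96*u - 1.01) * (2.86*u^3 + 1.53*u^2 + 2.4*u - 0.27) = -0.7436*u^5 + 8.0678*u^4 + 1.0162*u^3 + 5.6289*u^2 - 3.2232*u + 0.2727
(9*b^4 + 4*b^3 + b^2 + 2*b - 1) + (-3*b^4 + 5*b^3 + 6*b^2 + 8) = 6*b^4 + 9*b^3 + 7*b^2 + 2*b + 7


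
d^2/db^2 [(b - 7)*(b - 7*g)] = 2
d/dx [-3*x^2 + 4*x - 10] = 4 - 6*x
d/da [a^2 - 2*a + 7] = 2*a - 2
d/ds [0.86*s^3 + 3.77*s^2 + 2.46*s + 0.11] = 2.58*s^2 + 7.54*s + 2.46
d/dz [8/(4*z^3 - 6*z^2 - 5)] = 96*z*(1 - z)/(-4*z^3 + 6*z^2 + 5)^2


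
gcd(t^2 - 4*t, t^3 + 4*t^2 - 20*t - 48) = t - 4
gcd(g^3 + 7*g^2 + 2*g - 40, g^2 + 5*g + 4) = g + 4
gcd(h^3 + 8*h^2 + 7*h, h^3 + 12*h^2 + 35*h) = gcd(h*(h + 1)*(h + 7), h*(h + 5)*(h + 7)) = h^2 + 7*h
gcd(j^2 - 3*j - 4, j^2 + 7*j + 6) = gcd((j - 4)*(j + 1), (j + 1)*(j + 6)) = j + 1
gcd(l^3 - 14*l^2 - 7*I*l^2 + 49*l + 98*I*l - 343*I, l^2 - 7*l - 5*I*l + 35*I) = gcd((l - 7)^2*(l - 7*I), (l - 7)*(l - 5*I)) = l - 7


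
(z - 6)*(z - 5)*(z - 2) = z^3 - 13*z^2 + 52*z - 60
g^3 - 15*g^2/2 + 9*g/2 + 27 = (g - 6)*(g - 3)*(g + 3/2)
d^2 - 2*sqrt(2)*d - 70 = (d - 7*sqrt(2))*(d + 5*sqrt(2))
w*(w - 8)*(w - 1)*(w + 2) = w^4 - 7*w^3 - 10*w^2 + 16*w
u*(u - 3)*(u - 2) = u^3 - 5*u^2 + 6*u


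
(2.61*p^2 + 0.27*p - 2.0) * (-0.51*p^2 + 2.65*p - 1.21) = -1.3311*p^4 + 6.7788*p^3 - 1.4226*p^2 - 5.6267*p + 2.42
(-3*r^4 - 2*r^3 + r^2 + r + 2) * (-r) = 3*r^5 + 2*r^4 - r^3 - r^2 - 2*r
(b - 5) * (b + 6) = b^2 + b - 30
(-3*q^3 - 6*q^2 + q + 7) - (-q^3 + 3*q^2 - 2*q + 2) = -2*q^3 - 9*q^2 + 3*q + 5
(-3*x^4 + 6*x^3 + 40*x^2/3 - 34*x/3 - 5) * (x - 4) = -3*x^5 + 18*x^4 - 32*x^3/3 - 194*x^2/3 + 121*x/3 + 20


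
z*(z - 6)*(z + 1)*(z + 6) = z^4 + z^3 - 36*z^2 - 36*z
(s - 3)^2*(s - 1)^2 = s^4 - 8*s^3 + 22*s^2 - 24*s + 9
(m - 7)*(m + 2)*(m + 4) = m^3 - m^2 - 34*m - 56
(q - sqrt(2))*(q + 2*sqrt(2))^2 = q^3 + 3*sqrt(2)*q^2 - 8*sqrt(2)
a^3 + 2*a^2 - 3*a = a*(a - 1)*(a + 3)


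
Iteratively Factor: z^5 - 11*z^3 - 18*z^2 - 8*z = (z + 2)*(z^4 - 2*z^3 - 7*z^2 - 4*z) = (z + 1)*(z + 2)*(z^3 - 3*z^2 - 4*z) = (z + 1)^2*(z + 2)*(z^2 - 4*z) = (z - 4)*(z + 1)^2*(z + 2)*(z)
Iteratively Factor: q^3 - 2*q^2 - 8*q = (q)*(q^2 - 2*q - 8) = q*(q - 4)*(q + 2)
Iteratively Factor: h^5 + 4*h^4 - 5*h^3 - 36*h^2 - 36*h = (h + 2)*(h^4 + 2*h^3 - 9*h^2 - 18*h) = h*(h + 2)*(h^3 + 2*h^2 - 9*h - 18) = h*(h + 2)*(h + 3)*(h^2 - h - 6) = h*(h - 3)*(h + 2)*(h + 3)*(h + 2)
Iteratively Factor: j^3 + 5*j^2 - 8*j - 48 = (j + 4)*(j^2 + j - 12) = (j + 4)^2*(j - 3)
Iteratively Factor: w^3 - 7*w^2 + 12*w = (w - 3)*(w^2 - 4*w) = w*(w - 3)*(w - 4)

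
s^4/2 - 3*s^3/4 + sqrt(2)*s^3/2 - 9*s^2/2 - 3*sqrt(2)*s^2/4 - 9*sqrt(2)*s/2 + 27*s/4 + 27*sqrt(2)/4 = (s/2 + sqrt(2)/2)*(s - 3)*(s - 3/2)*(s + 3)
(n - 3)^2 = n^2 - 6*n + 9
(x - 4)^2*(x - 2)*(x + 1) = x^4 - 9*x^3 + 22*x^2 - 32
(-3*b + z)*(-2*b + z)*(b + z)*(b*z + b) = 6*b^4*z + 6*b^4 + b^3*z^2 + b^3*z - 4*b^2*z^3 - 4*b^2*z^2 + b*z^4 + b*z^3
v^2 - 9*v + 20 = (v - 5)*(v - 4)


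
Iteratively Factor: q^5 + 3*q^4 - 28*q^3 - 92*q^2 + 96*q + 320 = (q - 5)*(q^4 + 8*q^3 + 12*q^2 - 32*q - 64) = (q - 5)*(q - 2)*(q^3 + 10*q^2 + 32*q + 32) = (q - 5)*(q - 2)*(q + 4)*(q^2 + 6*q + 8) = (q - 5)*(q - 2)*(q + 2)*(q + 4)*(q + 4)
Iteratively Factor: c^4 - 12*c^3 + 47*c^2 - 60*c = (c)*(c^3 - 12*c^2 + 47*c - 60) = c*(c - 3)*(c^2 - 9*c + 20) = c*(c - 5)*(c - 3)*(c - 4)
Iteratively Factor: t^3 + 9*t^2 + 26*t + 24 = (t + 2)*(t^2 + 7*t + 12) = (t + 2)*(t + 3)*(t + 4)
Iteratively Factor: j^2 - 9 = (j + 3)*(j - 3)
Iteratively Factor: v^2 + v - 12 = (v + 4)*(v - 3)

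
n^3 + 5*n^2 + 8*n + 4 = (n + 1)*(n + 2)^2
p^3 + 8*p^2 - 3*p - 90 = (p - 3)*(p + 5)*(p + 6)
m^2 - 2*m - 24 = (m - 6)*(m + 4)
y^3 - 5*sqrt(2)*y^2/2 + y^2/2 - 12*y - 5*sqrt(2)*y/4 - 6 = (y + 1/2)*(y - 4*sqrt(2))*(y + 3*sqrt(2)/2)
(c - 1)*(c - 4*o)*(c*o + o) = c^3*o - 4*c^2*o^2 - c*o + 4*o^2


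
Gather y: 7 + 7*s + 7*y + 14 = 7*s + 7*y + 21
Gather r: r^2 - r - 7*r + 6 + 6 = r^2 - 8*r + 12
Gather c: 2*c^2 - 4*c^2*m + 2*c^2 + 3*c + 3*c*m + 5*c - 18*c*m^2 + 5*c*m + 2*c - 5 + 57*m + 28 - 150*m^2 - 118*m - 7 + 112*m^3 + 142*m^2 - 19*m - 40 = c^2*(4 - 4*m) + c*(-18*m^2 + 8*m + 10) + 112*m^3 - 8*m^2 - 80*m - 24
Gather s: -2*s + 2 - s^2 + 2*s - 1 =1 - s^2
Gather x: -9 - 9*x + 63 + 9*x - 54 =0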